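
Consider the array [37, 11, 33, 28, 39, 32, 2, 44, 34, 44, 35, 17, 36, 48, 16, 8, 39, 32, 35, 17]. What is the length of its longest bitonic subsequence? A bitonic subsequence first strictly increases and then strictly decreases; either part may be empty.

Let inc[i] be the LIS ending at i and dec[i] the longest strictly decreasing subsequence starting at i. inc = [1, 1, 2, 2, 3, 3, 1, 4, 4, 5, 5, 2, 6, 7, 2, 2, 7, 3, 5, 3], dec = [6, 2, 5, 4, 5, 4, 1, 5, 4, 5, 4, 3, 3, 4, 2, 1, 3, 2, 2, 1].
max_i inc[i]+dec[i]−1 = 10, with one witness 11, 28, 32, 34, 35, 36, 48, 39, 35, 17.

10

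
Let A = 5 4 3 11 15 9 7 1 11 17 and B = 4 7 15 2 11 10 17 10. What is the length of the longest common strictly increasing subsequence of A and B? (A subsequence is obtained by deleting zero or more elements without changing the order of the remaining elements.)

For each value that appears in both, track the longest common increasing run ending there.
The best achievable length is 4; one witness is 4, 7, 11, 17 (A-positions 2,7,9,10, B-positions 1,2,5,7).

4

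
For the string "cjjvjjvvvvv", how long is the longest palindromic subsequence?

Using dp[i][j] = 2 + dp[i+1][j−1] if the ends match, else max(dp[i+1][j], dp[i][j−1]):
dp[1][11] = 6. A witness is vvvvvv at positions 4,7,8,9,10,11.

6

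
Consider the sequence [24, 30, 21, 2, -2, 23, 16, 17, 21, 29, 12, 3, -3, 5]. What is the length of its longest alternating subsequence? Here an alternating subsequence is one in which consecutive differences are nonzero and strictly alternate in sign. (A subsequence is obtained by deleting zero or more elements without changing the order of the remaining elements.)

8

Track the best alternating length ending on an up-step vs a down-step at each position: up/down = 1/1, 2/1, 1/3, 1/3, 1/3, 4/3, 4/5, 6/5, 6/5, 6/3, 4/7, 4/7, 1/7, 8/7.
The maximum over both is 8; one such subsequence is 24, 30, 21, 23, 16, 17, 3, 5.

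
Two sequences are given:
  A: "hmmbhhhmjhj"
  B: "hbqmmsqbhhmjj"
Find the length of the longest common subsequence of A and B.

A longest common subsequence is hmmbhhmjj (length 9); the LCS DP confirms no longer common subsequence exists.

9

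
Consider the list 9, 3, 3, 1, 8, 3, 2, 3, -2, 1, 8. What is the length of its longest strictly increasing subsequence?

Let dp[i] be the longest increasing subsequence ending at position i. Then dp = [1, 1, 1, 1, 2, 2, 2, 3, 1, 2, 4].
The maximum is 4; one witness is 1, 2, 3, 8 at positions 4,7,8,11.

4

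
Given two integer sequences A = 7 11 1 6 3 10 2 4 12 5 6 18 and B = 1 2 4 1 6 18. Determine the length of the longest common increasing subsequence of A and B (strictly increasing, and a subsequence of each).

A longest common strictly increasing subsequence is 1, 2, 4, 6, 18 (length 5); it appears in order in both A and B, and no longer such subsequence exists.

5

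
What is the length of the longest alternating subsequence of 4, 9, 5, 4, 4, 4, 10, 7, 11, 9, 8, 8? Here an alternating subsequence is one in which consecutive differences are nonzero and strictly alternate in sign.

7

Track the best alternating length ending on an up-step vs a down-step at each position: up/down = 1/1, 2/1, 2/3, 1/3, 1/3, 1/3, 4/1, 4/5, 6/1, 6/7, 6/7, 6/7.
The maximum over both is 7; one such subsequence is 4, 9, 5, 10, 7, 11, 9.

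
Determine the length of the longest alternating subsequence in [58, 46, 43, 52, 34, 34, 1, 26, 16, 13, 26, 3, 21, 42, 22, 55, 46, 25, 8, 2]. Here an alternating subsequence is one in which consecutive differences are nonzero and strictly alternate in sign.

12

Track the best alternating length ending on an up-step vs a down-step at each position: up/down = 1/1, 1/2, 1/2, 3/2, 1/4, 1/4, 1/4, 5/4, 5/6, 5/6, 7/4, 5/8, 9/8, 9/4, 9/10, 11/2, 11/12, 11/12, 9/12, 5/12.
The maximum over both is 12; one such subsequence is 58, 46, 52, 1, 26, 16, 26, 3, 42, 22, 55, 46.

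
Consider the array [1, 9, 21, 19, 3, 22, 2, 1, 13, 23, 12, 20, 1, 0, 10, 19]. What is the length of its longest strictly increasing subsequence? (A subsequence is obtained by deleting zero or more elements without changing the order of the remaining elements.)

One longest increasing subsequence is 1, 9, 21, 22, 23 (positions 1,2,3,6,10), of length 5; no longer one exists.

5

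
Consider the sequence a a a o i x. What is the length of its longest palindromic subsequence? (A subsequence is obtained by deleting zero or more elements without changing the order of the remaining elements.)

One longest palindromic subsequence is aaa (positions 1,2,3); it reads the same forward and backward, and the interval DP gives dp[1][6] = 3.

3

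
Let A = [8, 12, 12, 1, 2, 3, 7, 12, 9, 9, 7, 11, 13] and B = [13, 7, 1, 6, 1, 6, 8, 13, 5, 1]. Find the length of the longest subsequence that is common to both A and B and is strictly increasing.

2

For each value that appears in both, track the longest common increasing run ending there.
The best achievable length is 2; one witness is 7, 13 (A-positions 7,13, B-positions 2,8).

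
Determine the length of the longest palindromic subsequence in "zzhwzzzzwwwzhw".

One longest palindromic subsequence is hwzzzzwh (positions 3,4,5,6,7,8,11,13); it reads the same forward and backward, and the interval DP gives dp[1][14] = 8.

8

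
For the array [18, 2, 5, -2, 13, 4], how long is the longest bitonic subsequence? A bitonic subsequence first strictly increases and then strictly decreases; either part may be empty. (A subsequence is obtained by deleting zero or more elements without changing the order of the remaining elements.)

One longest bitonic subsequence is 2, 5, 13, 4 (positions 2,3,5,6): it rises to 13 then falls. Length 4 is optimal.

4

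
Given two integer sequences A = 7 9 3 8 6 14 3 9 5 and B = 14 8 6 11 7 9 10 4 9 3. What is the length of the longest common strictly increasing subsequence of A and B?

For each value that appears in both, track the longest common increasing run ending there.
The best achievable length is 2; one witness is 7, 9 (A-positions 1,2, B-positions 5,6).

2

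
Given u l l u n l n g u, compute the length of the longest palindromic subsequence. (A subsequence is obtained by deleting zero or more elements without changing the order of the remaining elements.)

Using dp[i][j] = 2 + dp[i+1][j−1] if the ends match, else max(dp[i+1][j], dp[i][j−1]):
dp[1][9] = 5. A witness is unlnu at positions 1,5,6,7,9.

5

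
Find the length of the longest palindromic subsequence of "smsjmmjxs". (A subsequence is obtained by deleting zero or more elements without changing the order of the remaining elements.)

6

One longest palindromic subsequence is sjmmjs (positions 1,4,5,6,7,9); it reads the same forward and backward, and the interval DP gives dp[1][9] = 6.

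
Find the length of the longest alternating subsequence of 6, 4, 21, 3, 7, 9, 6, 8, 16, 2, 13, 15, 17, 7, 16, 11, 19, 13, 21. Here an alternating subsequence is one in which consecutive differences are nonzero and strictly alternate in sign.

Track the best alternating length ending on an up-step vs a down-step at each position: up/down = 1/1, 1/2, 3/1, 1/4, 5/4, 5/4, 5/6, 7/6, 7/4, 1/8, 9/8, 9/8, 9/4, 9/10, 11/10, 11/12, 13/4, 13/14, 15/1.
The maximum over both is 15; one such subsequence is 6, 4, 21, 3, 7, 6, 8, 2, 13, 7, 16, 11, 19, 13, 21.

15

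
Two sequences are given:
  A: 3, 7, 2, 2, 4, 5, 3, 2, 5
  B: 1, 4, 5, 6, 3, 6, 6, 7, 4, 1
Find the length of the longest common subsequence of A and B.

3

Backtracking the LCS table gives one alignment: 3 (A1,B5) → 7 (A2,B8) → 4 (A5,B9).
So the longest common subsequence has length 3.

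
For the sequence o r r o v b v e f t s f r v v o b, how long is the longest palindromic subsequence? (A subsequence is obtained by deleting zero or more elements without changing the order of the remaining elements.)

9

One longest palindromic subsequence is ovvfsfvvo (positions 4,5,7,9,11,12,14,15,16); it reads the same forward and backward, and the interval DP gives dp[1][17] = 9.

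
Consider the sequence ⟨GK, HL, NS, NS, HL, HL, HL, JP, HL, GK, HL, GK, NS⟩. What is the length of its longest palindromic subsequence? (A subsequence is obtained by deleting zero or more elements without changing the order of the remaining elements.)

8

Using dp[i][j] = 2 + dp[i+1][j−1] if the ends match, else max(dp[i+1][j], dp[i][j−1]):
dp[1][13] = 8. A witness is GK HL HL HL HL HL HL GK at positions 1,2,5,6,7,9,11,12.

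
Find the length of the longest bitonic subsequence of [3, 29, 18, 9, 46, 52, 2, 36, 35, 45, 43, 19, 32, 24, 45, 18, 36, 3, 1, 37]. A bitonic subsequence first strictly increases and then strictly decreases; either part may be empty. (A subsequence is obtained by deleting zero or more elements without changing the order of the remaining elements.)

Let inc[i] be the LIS ending at i and dec[i] the longest strictly decreasing subsequence starting at i. inc = [1, 2, 2, 2, 3, 4, 1, 3, 3, 4, 4, 3, 4, 4, 5, 3, 5, 2, 1, 6], dec = [3, 5, 4, 3, 8, 8, 2, 7, 6, 7, 6, 4, 5, 4, 4, 3, 3, 2, 1, 1].
max_i inc[i]+dec[i]−1 = 11, with one witness 3, 29, 46, 52, 45, 43, 32, 24, 18, 3, 1.

11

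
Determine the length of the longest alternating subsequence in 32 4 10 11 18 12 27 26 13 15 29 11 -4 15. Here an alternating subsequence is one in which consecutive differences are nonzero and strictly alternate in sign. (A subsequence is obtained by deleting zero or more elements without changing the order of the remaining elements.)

9

Track the best alternating length ending on an up-step vs a down-step at each position: up/down = 1/1, 1/2, 3/2, 3/2, 3/2, 3/4, 5/2, 5/6, 5/6, 7/6, 7/2, 3/8, 1/8, 9/8.
The maximum over both is 9; one such subsequence is 32, 4, 18, 12, 27, 13, 15, 11, 15.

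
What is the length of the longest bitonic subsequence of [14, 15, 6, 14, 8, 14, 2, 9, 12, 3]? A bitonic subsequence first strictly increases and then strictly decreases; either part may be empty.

Let inc[i] be the LIS ending at i and dec[i] the longest strictly decreasing subsequence starting at i. inc = [1, 2, 1, 2, 2, 3, 1, 3, 4, 2], dec = [3, 4, 2, 3, 2, 3, 1, 2, 2, 1].
max_i inc[i]+dec[i]−1 = 5, with one witness 14, 15, 14, 12, 3.

5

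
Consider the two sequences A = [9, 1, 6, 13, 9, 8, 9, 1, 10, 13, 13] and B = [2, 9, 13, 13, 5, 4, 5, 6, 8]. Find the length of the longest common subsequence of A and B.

Backtracking the LCS table gives one alignment: 9 (A1,B2) → 6 (A3,B8) → 8 (A6,B9).
So the longest common subsequence has length 3.

3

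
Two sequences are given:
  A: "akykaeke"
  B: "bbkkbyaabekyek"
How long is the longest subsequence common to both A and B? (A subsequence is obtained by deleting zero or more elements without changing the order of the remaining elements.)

6

A longest common subsequence is kyaeke (length 6); the LCS DP confirms no longer common subsequence exists.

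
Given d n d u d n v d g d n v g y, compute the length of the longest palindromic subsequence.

7

One longest palindromic subsequence is nddvddn (positions 2,3,5,7,8,10,11); it reads the same forward and backward, and the interval DP gives dp[1][14] = 7.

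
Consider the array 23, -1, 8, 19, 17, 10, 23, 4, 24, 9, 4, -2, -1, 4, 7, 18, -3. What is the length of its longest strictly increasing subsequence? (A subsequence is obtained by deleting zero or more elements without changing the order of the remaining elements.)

5

Let dp[i] be the longest increasing subsequence ending at position i. Then dp = [1, 1, 2, 3, 3, 3, 4, 2, 5, 3, 2, 1, 2, 3, 4, 5, 1].
The maximum is 5; one witness is -1, 8, 19, 23, 24 at positions 2,3,4,7,9.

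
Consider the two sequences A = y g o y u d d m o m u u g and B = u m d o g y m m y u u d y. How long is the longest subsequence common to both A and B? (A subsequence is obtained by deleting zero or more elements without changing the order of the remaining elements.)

6

A longest common subsequence is gymmuu (length 6); the LCS DP confirms no longer common subsequence exists.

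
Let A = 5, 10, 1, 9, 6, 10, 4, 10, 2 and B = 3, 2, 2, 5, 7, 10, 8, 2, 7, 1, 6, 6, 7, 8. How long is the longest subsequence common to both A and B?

4

Backtracking the LCS table gives one alignment: 5 (A1,B4) → 10 (A2,B6) → 1 (A3,B10) → 6 (A5,B12).
So the longest common subsequence has length 4.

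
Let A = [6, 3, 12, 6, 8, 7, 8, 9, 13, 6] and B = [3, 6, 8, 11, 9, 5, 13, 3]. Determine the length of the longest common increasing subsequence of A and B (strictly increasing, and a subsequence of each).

For each value that appears in both, track the longest common increasing run ending there.
The best achievable length is 5; one witness is 3, 6, 8, 9, 13 (A-positions 2,4,5,8,9, B-positions 1,2,3,5,7).

5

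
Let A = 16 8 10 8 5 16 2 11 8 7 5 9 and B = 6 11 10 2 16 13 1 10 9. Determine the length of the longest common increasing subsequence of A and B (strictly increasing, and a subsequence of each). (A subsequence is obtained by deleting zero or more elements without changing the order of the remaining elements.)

2

For each value that appears in both, track the longest common increasing run ending there.
The best achievable length is 2; one witness is 10, 16 (A-positions 3,6, B-positions 3,5).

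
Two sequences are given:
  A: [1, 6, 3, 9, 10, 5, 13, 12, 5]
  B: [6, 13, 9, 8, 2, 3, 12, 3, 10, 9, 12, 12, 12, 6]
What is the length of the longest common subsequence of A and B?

4

A longest common subsequence is 6, 3, 9, 12 (length 4); the LCS DP confirms no longer common subsequence exists.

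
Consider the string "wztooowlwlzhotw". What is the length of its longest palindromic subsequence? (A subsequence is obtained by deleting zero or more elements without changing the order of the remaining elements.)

One longest palindromic subsequence is wtolwlotw (positions 1,3,4,8,9,10,13,14,15); it reads the same forward and backward, and the interval DP gives dp[1][15] = 9.

9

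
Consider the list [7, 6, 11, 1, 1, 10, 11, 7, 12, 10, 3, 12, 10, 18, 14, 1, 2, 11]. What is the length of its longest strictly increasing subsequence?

5

Scanning left to right, the best length ending at each element is: 7→1, 6→1, 11→2, 1→1, 1→1, 10→2, 11→3, 7→2, 12→4, 10→3, 3→2, 12→4, 10→3, 18→5, 14→5, 1→1, 2→2, 11→4.
So the longest increasing subsequence has length 5, e.g. 7, 10, 11, 12, 18.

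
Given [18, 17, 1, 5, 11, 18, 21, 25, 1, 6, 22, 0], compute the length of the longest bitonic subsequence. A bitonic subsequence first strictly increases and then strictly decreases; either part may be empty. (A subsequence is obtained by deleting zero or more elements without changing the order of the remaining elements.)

One longest bitonic subsequence is 1, 5, 11, 18, 21, 25, 22, 0 (positions 3,4,5,6,7,8,11,12): it rises to 25 then falls. Length 8 is optimal.

8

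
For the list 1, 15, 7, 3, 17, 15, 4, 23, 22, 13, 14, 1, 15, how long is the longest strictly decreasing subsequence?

Let dp[i] be the longest decreasing subsequence ending at position i. Then dp = [1, 1, 2, 3, 1, 2, 3, 1, 2, 3, 3, 4, 3].
The maximum is 4; one witness is 15, 7, 3, 1 at positions 2,3,4,12.

4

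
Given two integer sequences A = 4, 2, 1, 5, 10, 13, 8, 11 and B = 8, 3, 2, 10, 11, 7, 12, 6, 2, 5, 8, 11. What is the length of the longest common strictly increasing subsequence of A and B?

For each value that appears in both, track the longest common increasing run ending there.
The best achievable length is 4; one witness is 2, 5, 8, 11 (A-positions 2,4,7,8, B-positions 3,10,11,12).

4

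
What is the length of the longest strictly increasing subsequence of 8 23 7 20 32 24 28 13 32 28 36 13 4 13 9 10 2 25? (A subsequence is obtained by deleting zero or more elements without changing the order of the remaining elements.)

One longest increasing subsequence is 8, 23, 24, 28, 32, 36 (positions 1,2,6,7,9,11), of length 6; no longer one exists.

6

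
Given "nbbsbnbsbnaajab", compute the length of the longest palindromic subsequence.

One longest palindromic subsequence is bbsbnbsbb (positions 2,3,4,5,6,7,8,9,15); it reads the same forward and backward, and the interval DP gives dp[1][15] = 9.

9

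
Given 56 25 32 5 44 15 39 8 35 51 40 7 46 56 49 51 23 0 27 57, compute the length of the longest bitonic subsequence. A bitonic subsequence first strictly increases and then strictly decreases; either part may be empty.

Let inc[i] be the LIS ending at i and dec[i] the longest strictly decreasing subsequence starting at i. inc = [1, 1, 2, 1, 3, 2, 3, 2, 3, 4, 4, 2, 5, 6, 6, 7, 3, 1, 4, 8], dec = [6, 5, 5, 2, 5, 4, 4, 3, 3, 4, 3, 2, 3, 4, 3, 3, 2, 1, 1, 1].
max_i inc[i]+dec[i]−1 = 9, with one witness 25, 32, 39, 40, 46, 56, 51, 23, 0.

9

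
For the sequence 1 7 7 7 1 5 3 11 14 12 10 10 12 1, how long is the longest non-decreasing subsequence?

One longest non-decreasing subsequence is 1, 7, 7, 7, 11, 12, 12 (positions 1,2,3,4,8,10,13), of length 7; no longer one exists.

7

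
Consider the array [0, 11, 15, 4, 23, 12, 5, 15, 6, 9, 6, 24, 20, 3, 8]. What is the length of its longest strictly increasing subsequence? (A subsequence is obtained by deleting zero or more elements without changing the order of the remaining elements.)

6

Scanning left to right, the best length ending at each element is: 0→1, 11→2, 15→3, 4→2, 23→4, 12→3, 5→3, 15→4, 6→4, 9→5, 6→4, 24→6, 20→6, 3→2, 8→5.
So the longest increasing subsequence has length 6, e.g. 0, 4, 5, 6, 9, 24.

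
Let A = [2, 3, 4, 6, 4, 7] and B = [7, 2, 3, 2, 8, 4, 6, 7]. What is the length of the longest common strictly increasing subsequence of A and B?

5

For each value that appears in both, track the longest common increasing run ending there.
The best achievable length is 5; one witness is 2, 3, 4, 6, 7 (A-positions 1,2,3,4,6, B-positions 2,3,6,7,8).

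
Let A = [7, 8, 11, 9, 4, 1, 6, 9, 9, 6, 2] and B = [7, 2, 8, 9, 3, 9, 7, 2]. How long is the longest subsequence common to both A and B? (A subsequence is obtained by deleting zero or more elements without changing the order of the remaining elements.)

Backtracking the LCS table gives one alignment: 7 (A1,B1) → 8 (A2,B3) → 9 (A4,B4) → 9 (A8,B6) → 2 (A11,B8).
So the longest common subsequence has length 5.

5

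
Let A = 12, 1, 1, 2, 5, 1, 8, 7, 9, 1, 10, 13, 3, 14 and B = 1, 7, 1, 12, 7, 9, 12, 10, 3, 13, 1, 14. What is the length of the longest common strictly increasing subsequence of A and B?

6

A longest common strictly increasing subsequence is 1, 7, 9, 10, 13, 14 (length 6); it appears in order in both A and B, and no longer such subsequence exists.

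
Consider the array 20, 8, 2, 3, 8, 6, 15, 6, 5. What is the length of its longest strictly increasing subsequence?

4

Scanning left to right, the best length ending at each element is: 20→1, 8→1, 2→1, 3→2, 8→3, 6→3, 15→4, 6→3, 5→3.
So the longest increasing subsequence has length 4, e.g. 2, 3, 8, 15.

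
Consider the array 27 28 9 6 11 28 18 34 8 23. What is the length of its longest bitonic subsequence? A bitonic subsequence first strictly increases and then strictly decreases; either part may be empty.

Let inc[i] be the LIS ending at i and dec[i] the longest strictly decreasing subsequence starting at i. inc = [1, 2, 1, 1, 2, 3, 3, 4, 2, 4], dec = [3, 3, 2, 1, 2, 3, 2, 2, 1, 1].
max_i inc[i]+dec[i]−1 = 5, with one witness 9, 11, 28, 18, 8.

5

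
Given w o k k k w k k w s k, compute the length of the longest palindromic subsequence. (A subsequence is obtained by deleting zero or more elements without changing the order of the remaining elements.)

One longest palindromic subsequence is kkkwkkk (positions 3,4,5,6,7,8,11); it reads the same forward and backward, and the interval DP gives dp[1][11] = 7.

7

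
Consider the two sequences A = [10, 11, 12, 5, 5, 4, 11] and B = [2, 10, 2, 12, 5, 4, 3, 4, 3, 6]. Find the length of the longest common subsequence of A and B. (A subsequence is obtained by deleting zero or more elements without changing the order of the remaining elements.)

4

A longest common subsequence is 10, 12, 5, 4 (length 4); the LCS DP confirms no longer common subsequence exists.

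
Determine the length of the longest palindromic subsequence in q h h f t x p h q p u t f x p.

7

Using dp[i][j] = 2 + dp[i+1][j−1] if the ends match, else max(dp[i+1][j], dp[i][j−1]):
dp[1][15] = 7. A witness is ftpqptf at positions 4,5,7,9,10,12,13.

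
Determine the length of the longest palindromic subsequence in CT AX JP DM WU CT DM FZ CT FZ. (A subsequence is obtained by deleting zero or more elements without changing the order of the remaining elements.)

5

Using dp[i][j] = 2 + dp[i+1][j−1] if the ends match, else max(dp[i+1][j], dp[i][j−1]):
dp[1][10] = 5. A witness is CT DM CT DM CT at positions 1,4,6,7,9.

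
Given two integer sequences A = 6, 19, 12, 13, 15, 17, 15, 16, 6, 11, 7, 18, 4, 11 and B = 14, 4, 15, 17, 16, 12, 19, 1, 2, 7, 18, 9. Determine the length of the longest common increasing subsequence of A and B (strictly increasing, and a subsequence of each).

3

For each value that appears in both, track the longest common increasing run ending there.
The best achievable length is 3; one witness is 15, 17, 18 (A-positions 5,6,12, B-positions 3,4,11).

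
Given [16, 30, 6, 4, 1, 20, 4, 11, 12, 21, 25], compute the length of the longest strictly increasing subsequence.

One longest increasing subsequence is 1, 4, 11, 12, 21, 25 (positions 5,7,8,9,10,11), of length 6; no longer one exists.

6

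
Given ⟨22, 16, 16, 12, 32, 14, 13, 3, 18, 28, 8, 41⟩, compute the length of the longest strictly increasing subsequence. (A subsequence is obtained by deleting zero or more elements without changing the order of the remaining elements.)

5

Let dp[i] be the longest increasing subsequence ending at position i. Then dp = [1, 1, 1, 1, 2, 2, 2, 1, 3, 4, 2, 5].
The maximum is 5; one witness is 12, 14, 18, 28, 41 at positions 4,6,9,10,12.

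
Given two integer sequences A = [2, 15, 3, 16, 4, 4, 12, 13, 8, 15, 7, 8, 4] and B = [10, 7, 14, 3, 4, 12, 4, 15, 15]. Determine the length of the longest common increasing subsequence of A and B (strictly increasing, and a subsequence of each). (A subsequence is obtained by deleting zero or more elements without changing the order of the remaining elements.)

A longest common strictly increasing subsequence is 3, 4, 12, 15 (length 4); it appears in order in both A and B, and no longer such subsequence exists.

4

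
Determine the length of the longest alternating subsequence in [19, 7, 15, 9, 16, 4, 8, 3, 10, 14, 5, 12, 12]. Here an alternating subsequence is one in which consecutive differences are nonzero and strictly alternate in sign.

11

A longest alternating subsequence is 19, 7, 15, 9, 16, 4, 8, 3, 10, 5, 12 (positions 1,2,3,4,5,6,7,8,9,11,12); its 10 consecutive differences strictly alternate in sign, and length 11 is optimal.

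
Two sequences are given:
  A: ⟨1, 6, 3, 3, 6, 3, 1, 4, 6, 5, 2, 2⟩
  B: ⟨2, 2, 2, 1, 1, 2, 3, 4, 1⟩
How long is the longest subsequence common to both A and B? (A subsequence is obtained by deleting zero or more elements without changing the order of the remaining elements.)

3

A longest common subsequence is 1, 3, 1 (length 3); the LCS DP confirms no longer common subsequence exists.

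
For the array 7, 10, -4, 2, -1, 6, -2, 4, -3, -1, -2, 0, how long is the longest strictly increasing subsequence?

4

Let dp[i] be the longest increasing subsequence ending at position i. Then dp = [1, 2, 1, 2, 2, 3, 2, 3, 2, 3, 3, 4].
The maximum is 4; one witness is -4, -2, -1, 0 at positions 3,7,10,12.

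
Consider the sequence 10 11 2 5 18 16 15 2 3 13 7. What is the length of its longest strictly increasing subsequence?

3

Let dp[i] be the longest increasing subsequence ending at position i. Then dp = [1, 2, 1, 2, 3, 3, 3, 1, 2, 3, 3].
The maximum is 3; one witness is 10, 11, 18 at positions 1,2,5.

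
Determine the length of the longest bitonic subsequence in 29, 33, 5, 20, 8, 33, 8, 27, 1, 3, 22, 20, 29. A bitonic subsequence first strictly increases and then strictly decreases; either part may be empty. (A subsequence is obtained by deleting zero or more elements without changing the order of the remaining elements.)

6

Let inc[i] be the LIS ending at i and dec[i] the longest strictly decreasing subsequence starting at i. inc = [1, 2, 1, 2, 2, 3, 2, 3, 1, 2, 3, 3, 4], dec = [4, 4, 2, 3, 2, 4, 2, 3, 1, 1, 2, 1, 1].
max_i inc[i]+dec[i]−1 = 6, with one witness 5, 20, 33, 27, 22, 20.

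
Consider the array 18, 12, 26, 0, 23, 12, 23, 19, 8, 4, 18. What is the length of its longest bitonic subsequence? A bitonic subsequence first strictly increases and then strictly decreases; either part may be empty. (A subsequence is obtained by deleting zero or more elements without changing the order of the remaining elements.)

One longest bitonic subsequence is 18, 26, 23, 19, 8, 4 (positions 1,3,7,8,9,10): it rises to 26 then falls. Length 6 is optimal.

6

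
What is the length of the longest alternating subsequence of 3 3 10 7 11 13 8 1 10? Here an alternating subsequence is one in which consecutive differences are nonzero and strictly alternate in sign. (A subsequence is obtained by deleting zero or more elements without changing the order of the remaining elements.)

Track the best alternating length ending on an up-step vs a down-step at each position: up/down = 1/1, 1/1, 2/1, 2/3, 4/1, 4/1, 4/5, 1/5, 6/5.
The maximum over both is 6; one such subsequence is 3, 10, 7, 11, 8, 10.

6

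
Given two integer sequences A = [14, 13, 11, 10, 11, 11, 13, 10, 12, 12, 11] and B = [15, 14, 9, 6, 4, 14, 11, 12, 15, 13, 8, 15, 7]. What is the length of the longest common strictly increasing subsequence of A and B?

A longest common strictly increasing subsequence is 11, 12 (length 2); it appears in order in both A and B, and no longer such subsequence exists.

2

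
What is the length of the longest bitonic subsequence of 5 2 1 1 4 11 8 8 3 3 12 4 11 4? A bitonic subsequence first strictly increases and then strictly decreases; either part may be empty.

6

Let inc[i] be the LIS ending at i and dec[i] the longest strictly decreasing subsequence starting at i. inc = [1, 1, 1, 1, 2, 3, 3, 3, 2, 2, 4, 3, 4, 3], dec = [3, 2, 1, 1, 2, 3, 2, 2, 1, 1, 3, 1, 2, 1].
max_i inc[i]+dec[i]−1 = 6, with one witness 2, 4, 11, 12, 11, 4.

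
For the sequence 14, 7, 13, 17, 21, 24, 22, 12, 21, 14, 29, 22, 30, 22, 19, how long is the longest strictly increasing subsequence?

Let dp[i] be the longest increasing subsequence ending at position i. Then dp = [1, 1, 2, 3, 4, 5, 5, 2, 4, 3, 6, 5, 7, 5, 4].
The maximum is 7; one witness is 7, 13, 17, 21, 24, 29, 30 at positions 2,3,4,5,6,11,13.

7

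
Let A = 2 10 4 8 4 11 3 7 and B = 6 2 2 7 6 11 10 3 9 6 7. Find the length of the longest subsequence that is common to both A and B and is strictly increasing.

3

For each value that appears in both, track the longest common increasing run ending there.
The best achievable length is 3; one witness is 2, 3, 7 (A-positions 1,7,8, B-positions 2,8,11).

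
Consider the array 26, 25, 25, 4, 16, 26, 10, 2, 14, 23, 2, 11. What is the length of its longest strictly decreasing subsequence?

5

Let dp[i] be the longest decreasing subsequence ending at position i. Then dp = [1, 2, 2, 3, 3, 1, 4, 5, 4, 3, 5, 5].
The maximum is 5; one witness is 26, 25, 16, 10, 2 at positions 1,2,5,7,8.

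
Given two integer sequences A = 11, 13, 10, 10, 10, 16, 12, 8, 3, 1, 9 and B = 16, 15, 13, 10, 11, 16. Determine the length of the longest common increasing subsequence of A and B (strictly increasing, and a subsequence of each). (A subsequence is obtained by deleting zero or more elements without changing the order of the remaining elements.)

2

For each value that appears in both, track the longest common increasing run ending there.
The best achievable length is 2; one witness is 13, 16 (A-positions 2,6, B-positions 3,6).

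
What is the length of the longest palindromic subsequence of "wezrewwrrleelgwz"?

8

One longest palindromic subsequence is zwleelwz (positions 3,6,10,11,12,13,15,16); it reads the same forward and backward, and the interval DP gives dp[1][16] = 8.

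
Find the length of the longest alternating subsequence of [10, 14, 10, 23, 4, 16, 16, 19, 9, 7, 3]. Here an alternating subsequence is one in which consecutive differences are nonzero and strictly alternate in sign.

7

A longest alternating subsequence is 10, 14, 10, 23, 4, 16, 9 (positions 1,2,3,4,5,6,9); its 6 consecutive differences strictly alternate in sign, and length 7 is optimal.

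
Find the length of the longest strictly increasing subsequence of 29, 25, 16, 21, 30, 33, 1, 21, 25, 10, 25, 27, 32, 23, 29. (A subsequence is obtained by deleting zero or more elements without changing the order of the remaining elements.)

One longest increasing subsequence is 16, 21, 25, 27, 32 (positions 3,4,9,12,13), of length 5; no longer one exists.

5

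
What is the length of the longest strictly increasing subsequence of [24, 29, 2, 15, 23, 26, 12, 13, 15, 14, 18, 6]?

One longest increasing subsequence is 2, 12, 13, 15, 18 (positions 3,7,8,9,11), of length 5; no longer one exists.

5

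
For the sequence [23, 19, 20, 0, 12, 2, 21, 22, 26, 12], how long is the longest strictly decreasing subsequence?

4

Scanning left to right, the best length ending at each element is: 23→1, 19→2, 20→2, 0→3, 12→3, 2→4, 21→2, 22→2, 26→1, 12→3.
So the longest decreasing subsequence has length 4, e.g. 23, 19, 12, 2.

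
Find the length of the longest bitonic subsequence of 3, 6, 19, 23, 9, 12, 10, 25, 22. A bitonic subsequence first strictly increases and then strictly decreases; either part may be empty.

Let inc[i] be the LIS ending at i and dec[i] the longest strictly decreasing subsequence starting at i. inc = [1, 2, 3, 4, 3, 4, 4, 5, 5], dec = [1, 1, 3, 3, 1, 2, 1, 2, 1].
max_i inc[i]+dec[i]−1 = 6, with one witness 3, 6, 19, 23, 12, 10.

6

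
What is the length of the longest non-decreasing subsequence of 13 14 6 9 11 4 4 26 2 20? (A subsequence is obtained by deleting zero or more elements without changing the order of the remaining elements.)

4

One longest non-decreasing subsequence is 6, 9, 11, 26 (positions 3,4,5,8), of length 4; no longer one exists.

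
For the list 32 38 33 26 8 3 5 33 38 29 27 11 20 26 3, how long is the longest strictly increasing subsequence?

5

Let dp[i] be the longest increasing subsequence ending at position i. Then dp = [1, 2, 2, 1, 1, 1, 2, 3, 4, 3, 3, 3, 4, 5, 1].
The maximum is 5; one witness is 3, 5, 11, 20, 26 at positions 6,7,12,13,14.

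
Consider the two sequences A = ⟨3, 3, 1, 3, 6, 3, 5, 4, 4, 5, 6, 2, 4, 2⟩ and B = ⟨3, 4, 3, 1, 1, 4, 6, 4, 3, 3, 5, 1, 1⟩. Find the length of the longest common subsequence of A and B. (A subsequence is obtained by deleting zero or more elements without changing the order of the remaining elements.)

Backtracking the LCS table gives one alignment: 3 (A1,B1) → 3 (A2,B3) → 1 (A3,B5) → 3 (A4,B9) → 3 (A6,B10) → 5 (A7,B11).
So the longest common subsequence has length 6.

6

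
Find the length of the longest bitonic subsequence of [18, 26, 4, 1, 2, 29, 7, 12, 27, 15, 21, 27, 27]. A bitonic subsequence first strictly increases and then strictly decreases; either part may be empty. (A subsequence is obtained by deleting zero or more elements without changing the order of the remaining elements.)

Let inc[i] be the LIS ending at i and dec[i] the longest strictly decreasing subsequence starting at i. inc = [1, 2, 1, 1, 2, 3, 3, 4, 5, 5, 6, 7, 7], dec = [3, 3, 2, 1, 1, 3, 1, 1, 2, 1, 1, 1, 1].
max_i inc[i]+dec[i]−1 = 7, with one witness 1, 2, 7, 12, 15, 21, 27.

7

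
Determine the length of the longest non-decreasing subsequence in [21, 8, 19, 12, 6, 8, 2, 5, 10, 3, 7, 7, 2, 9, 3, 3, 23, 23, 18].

7

One longest non-decreasing subsequence is 2, 5, 7, 7, 9, 23, 23 (positions 7,8,11,12,14,17,18), of length 7; no longer one exists.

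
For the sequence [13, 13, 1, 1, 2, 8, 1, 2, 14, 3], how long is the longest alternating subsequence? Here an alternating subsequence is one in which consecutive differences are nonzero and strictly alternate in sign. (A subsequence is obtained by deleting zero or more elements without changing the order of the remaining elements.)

Track the best alternating length ending on an up-step vs a down-step at each position: up/down = 1/1, 1/1, 1/2, 1/2, 3/2, 3/2, 1/4, 5/4, 5/1, 5/6.
The maximum over both is 6; one such subsequence is 13, 1, 2, 1, 14, 3.

6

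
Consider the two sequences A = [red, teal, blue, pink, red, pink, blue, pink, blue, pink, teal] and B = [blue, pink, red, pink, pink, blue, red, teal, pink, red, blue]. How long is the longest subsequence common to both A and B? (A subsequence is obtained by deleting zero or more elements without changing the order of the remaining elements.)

A longest common subsequence is blue, pink, red, pink, blue, pink, blue (length 7); the LCS DP confirms no longer common subsequence exists.

7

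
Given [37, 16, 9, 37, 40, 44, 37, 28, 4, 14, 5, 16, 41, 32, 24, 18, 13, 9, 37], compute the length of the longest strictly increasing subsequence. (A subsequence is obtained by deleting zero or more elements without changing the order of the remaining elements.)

Let dp[i] be the longest increasing subsequence ending at position i. Then dp = [1, 1, 1, 2, 3, 4, 2, 2, 1, 2, 2, 3, 4, 4, 4, 4, 3, 3, 5].
The maximum is 5; one witness is 9, 14, 16, 32, 37 at positions 3,10,12,14,19.

5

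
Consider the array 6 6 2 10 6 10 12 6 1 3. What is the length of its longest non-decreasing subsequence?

5

Let dp[i] be the longest non-decreasing subsequence ending at position i. Then dp = [1, 2, 1, 3, 3, 4, 5, 4, 1, 2].
The maximum is 5; one witness is 6, 6, 10, 10, 12 at positions 1,2,4,6,7.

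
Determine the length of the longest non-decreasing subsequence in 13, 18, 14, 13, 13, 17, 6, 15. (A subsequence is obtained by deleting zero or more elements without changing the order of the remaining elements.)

Scanning left to right, the best length ending at each element is: 13→1, 18→2, 14→2, 13→2, 13→3, 17→4, 6→1, 15→4.
So the longest non-decreasing subsequence has length 4, e.g. 13, 13, 13, 17.

4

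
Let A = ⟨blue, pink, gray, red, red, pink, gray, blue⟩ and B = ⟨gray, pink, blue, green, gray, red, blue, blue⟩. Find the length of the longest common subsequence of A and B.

4

Backtracking the LCS table gives one alignment: blue (A1,B3) → gray (A3,B5) → red (A4,B6) → blue (A8,B8).
So the longest common subsequence has length 4.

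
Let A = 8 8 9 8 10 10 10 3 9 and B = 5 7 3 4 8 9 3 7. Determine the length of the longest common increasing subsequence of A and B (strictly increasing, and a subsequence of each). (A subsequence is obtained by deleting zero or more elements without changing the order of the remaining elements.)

2

For each value that appears in both, track the longest common increasing run ending there.
The best achievable length is 2; one witness is 8, 9 (A-positions 1,3, B-positions 5,6).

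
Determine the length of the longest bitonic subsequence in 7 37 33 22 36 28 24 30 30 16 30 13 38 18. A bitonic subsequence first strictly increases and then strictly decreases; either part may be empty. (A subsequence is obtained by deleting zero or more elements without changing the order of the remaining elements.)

7

One longest bitonic subsequence is 7, 37, 36, 28, 24, 16, 13 (positions 1,2,5,6,7,10,12): it rises to 37 then falls. Length 7 is optimal.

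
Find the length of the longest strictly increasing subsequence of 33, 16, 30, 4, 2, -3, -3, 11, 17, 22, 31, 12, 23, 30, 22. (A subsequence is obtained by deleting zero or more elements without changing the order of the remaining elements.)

6

Let dp[i] be the longest increasing subsequence ending at position i. Then dp = [1, 1, 2, 1, 1, 1, 1, 2, 3, 4, 5, 3, 5, 6, 4].
The maximum is 6; one witness is 4, 11, 17, 22, 23, 30 at positions 4,8,9,10,13,14.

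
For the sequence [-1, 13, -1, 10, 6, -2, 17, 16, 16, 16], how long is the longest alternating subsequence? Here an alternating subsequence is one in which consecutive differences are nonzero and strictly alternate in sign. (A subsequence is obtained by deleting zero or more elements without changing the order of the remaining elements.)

7

Track the best alternating length ending on an up-step vs a down-step at each position: up/down = 1/1, 2/1, 1/3, 4/3, 4/5, 1/5, 6/1, 6/7, 6/7, 6/7.
The maximum over both is 7; one such subsequence is -1, 13, -1, 10, 6, 17, 16.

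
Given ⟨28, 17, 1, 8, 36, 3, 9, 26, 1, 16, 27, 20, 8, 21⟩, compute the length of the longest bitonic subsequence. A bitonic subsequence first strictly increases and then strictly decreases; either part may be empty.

7

One longest bitonic subsequence is 1, 8, 9, 26, 27, 20, 8 (positions 3,4,7,8,11,12,13): it rises to 27 then falls. Length 7 is optimal.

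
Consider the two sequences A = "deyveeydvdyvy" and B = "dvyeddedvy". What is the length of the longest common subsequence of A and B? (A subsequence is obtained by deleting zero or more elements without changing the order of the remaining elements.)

Backtracking the LCS table gives one alignment: d (A1,B1) → y (A3,B3) → e (A5,B4) → e (A6,B7) → d (A10,B8) → v (A12,B9) → y (A13,B10).
So the longest common subsequence has length 7.

7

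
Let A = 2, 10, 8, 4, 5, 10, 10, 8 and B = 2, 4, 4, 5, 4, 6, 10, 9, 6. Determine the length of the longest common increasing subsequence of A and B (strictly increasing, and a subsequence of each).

4

For each value that appears in both, track the longest common increasing run ending there.
The best achievable length is 4; one witness is 2, 4, 5, 10 (A-positions 1,4,5,6, B-positions 1,2,4,7).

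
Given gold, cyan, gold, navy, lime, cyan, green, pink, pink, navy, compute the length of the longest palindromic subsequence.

One longest palindromic subsequence is navy pink pink navy (positions 4,8,9,10); it reads the same forward and backward, and the interval DP gives dp[1][10] = 4.

4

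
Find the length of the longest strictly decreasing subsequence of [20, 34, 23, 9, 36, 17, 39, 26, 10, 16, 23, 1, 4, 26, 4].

5

Let dp[i] be the longest decreasing subsequence ending at position i. Then dp = [1, 1, 2, 3, 1, 3, 1, 2, 4, 4, 3, 5, 5, 2, 5].
The maximum is 5; one witness is 34, 23, 17, 10, 1 at positions 2,3,6,9,12.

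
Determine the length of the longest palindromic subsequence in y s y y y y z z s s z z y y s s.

One longest palindromic subsequence is syyzzsszzyys (positions 2,5,6,7,8,9,10,11,12,13,14,16); it reads the same forward and backward, and the interval DP gives dp[1][16] = 12.

12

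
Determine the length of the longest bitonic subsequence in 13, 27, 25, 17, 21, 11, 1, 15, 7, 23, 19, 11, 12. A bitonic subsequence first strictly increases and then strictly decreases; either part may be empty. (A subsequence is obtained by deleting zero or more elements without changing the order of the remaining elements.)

Let inc[i] be the LIS ending at i and dec[i] the longest strictly decreasing subsequence starting at i. inc = [1, 2, 2, 2, 3, 1, 1, 2, 2, 4, 3, 3, 4], dec = [3, 5, 4, 3, 3, 2, 1, 2, 1, 3, 2, 1, 1].
max_i inc[i]+dec[i]−1 = 6, with one witness 13, 27, 25, 23, 19, 12.

6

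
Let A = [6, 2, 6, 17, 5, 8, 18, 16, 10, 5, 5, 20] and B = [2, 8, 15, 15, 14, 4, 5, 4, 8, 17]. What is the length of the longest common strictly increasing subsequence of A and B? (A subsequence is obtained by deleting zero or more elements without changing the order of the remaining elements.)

3

For each value that appears in both, track the longest common increasing run ending there.
The best achievable length is 3; one witness is 2, 5, 8 (A-positions 2,5,6, B-positions 1,7,9).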